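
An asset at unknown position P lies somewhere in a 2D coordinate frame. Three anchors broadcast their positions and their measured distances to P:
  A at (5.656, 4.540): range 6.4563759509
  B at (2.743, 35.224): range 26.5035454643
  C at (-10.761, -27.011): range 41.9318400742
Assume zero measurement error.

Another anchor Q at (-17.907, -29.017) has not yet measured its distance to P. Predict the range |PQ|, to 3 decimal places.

47.453

eq1: (x − 5.656)² + (y − 4.540)² = 6.4563759509²
eq2: (x − 2.743)² + (y − 35.224)² = 26.5035454643²
eq3: (x + 10.761)² + (y + 27.011)² = 41.9318400742²
eq2−eq1, eq2−eq3 (x²,y² cancel):
  5.826·x − 61.368·y = -534.899157
  -27.008·x − 124.470·y = -1458.702273
det = 5.826·-124.470 − -61.368·-27.008 = -2382.589164
x = (-534.899157·-124.470 − -61.368·-1458.702273) / -2382.589164 = 9.627654
y = (5.826·-1458.702273 − -534.899157·-27.008) / -2382.589164 = 9.630261
|P − Q| = √((9.627654 − -17.907)² + (9.630261 − -29.017)²) = 47.452797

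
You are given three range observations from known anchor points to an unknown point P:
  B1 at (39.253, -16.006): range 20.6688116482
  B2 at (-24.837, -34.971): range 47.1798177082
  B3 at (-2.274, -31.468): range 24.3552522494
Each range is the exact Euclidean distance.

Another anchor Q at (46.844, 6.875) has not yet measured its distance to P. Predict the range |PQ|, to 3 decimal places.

eq1: (x − 39.253)² + (y + 16.006)² = 20.6688116482²
eq2: (x + 24.837)² + (y + 34.971)² = 47.1798177082²
eq3: (x + 2.274)² + (y + 31.468)² = 24.3552522494²
eq3−eq2, eq3−eq1 (x²,y² cancel):
  -45.126·x − 7.006·y = -788.315577
  83.054·x + 30.924·y = 967.562482
det = -45.126·30.924 − -7.006·83.054 = -813.600100
x = (-788.315577·30.924 − -7.006·967.562482) / -813.600100 = 21.631177
y = (-45.126·967.562482 − -788.315577·83.054) / -813.600100 = -26.807442
|P − Q| = √((21.631177 − 46.844)² + (-26.807442 − 6.875)²) = 42.073665

42.074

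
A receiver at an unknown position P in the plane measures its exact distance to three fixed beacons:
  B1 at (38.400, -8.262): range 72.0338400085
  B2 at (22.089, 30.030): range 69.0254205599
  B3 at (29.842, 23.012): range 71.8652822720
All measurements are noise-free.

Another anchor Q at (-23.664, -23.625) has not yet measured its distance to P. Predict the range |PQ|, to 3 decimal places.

eq1: (x − 38.400)² + (y + 8.262)² = 72.0338400085²
eq2: (x − 22.089)² + (y − 30.030)² = 69.0254205599²
eq3: (x − 29.842)² + (y − 23.012)² = 71.8652822720²
eq3−eq1, eq3−eq2 (x²,y² cancel):
  17.116·x − 62.548·y = 98.468226
  -15.506·x + 14.036·y = 369.737826
det = 17.116·14.036 − -62.548·-15.506 = -729.629112
x = (98.468226·14.036 − -62.548·369.737826) / -729.629112 = -33.590301
y = (17.116·369.737826 − 98.468226·-15.506) / -729.629112 = -10.766129
|P − Q| = √((-33.590301 − -23.664)² + (-10.766129 − -23.625)²) = 16.244446

16.244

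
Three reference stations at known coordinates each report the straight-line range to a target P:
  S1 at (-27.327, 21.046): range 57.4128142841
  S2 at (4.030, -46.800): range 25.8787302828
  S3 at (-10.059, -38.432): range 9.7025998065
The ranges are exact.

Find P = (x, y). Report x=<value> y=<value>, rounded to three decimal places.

x=-19.403 y=-35.817

eq1: (x + 27.327)² + (y − 21.046)² = 57.4128142841²
eq2: (x − 4.030)² + (y + 46.800)² = 25.8787302828²
eq3: (x + 10.059)² + (y + 38.432)² = 9.7025998065²
eq3−eq2, eq3−eq1 (x²,y² cancel):
  28.178·x − 16.736·y = 52.710557
  -34.536·x + 118.956·y = -3590.593861
det = 28.178·118.956 − -16.736·-34.536 = 2773.947672
x = (52.710557·118.956 − -16.736·-3590.593861) / 2773.947672 = -19.402652
y = (28.178·-3590.593861 − 52.710557·-34.536) / 2773.947672 = -35.817309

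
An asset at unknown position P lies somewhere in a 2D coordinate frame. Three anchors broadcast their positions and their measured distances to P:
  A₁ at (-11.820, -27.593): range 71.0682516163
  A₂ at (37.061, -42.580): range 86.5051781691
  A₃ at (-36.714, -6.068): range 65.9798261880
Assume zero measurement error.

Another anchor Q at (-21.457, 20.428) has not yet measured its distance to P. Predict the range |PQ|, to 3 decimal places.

eq1: (x + 11.820)² + (y + 27.593)² = 71.0682516163²
eq2: (x − 37.061)² + (y + 42.580)² = 86.5051781691²
eq3: (x + 36.714)² + (y + 6.068)² = 65.9798261880²
eq2−eq3, eq2−eq1 (x²,y² cancel):
  -147.550·x + 73.024·y = 1327.972685
  -97.762·x + 29.974·y = 146.961390
det = -147.550·29.974 − 73.024·-97.762 = 2716.308588
x = (1327.972685·29.974 − 73.024·146.961390) / 2716.308588 = 10.703108
y = (-147.550·146.961390 − 1327.972685·-97.762) / 2716.308588 = 39.811792
|P − Q| = √((10.703108 − -21.457)² + (39.811792 − 20.428)²) = 37.550019

37.550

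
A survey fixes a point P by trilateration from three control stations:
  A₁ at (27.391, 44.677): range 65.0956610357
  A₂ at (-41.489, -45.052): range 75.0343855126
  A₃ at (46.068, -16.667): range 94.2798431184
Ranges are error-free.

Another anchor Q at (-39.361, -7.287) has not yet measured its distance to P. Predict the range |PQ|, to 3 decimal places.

37.221

eq1: (x − 27.391)² + (y − 44.677)² = 65.0956610357²
eq2: (x + 41.489)² + (y + 45.052)² = 75.0343855126²
eq3: (x − 46.068)² + (y + 16.667)² = 94.2798431184²
eq3−eq1, eq3−eq2 (x²,y² cancel):
  -37.354·x + 122.688·y = 4997.495430
  -175.114·x − 56.770·y = 4609.500121
det = -37.354·-56.770 − 122.688·-175.114 = 23604.973012
x = (4997.495430·-56.770 − 122.688·4609.500121) / 23604.973012 = -35.977087
y = (-37.354·4609.500121 − 4997.495430·-175.114) / 23604.973012 = 29.779663
|P − Q| = √((-35.977087 − -39.361)² + (29.779663 − -7.287)²) = 37.220806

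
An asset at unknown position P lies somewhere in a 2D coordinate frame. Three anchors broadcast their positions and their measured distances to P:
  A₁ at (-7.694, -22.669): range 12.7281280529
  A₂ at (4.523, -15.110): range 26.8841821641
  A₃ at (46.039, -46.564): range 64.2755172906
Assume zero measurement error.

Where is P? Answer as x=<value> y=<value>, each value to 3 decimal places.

eq1: (x + 7.694)² + (y + 22.669)² = 12.7281280529²
eq2: (x − 4.523)² + (y + 15.110)² = 26.8841821641²
eq3: (x − 46.039)² + (y + 46.564)² = 64.2755172906²
eq3−eq2, eq3−eq1 (x²,y² cancel):
  -83.032·x + 62.908·y = -630.443116
  -107.466·x + 47.790·y = 254.622459
det = -83.032·47.790 − 62.908·-107.466 = 2792.371848
x = (-630.443116·47.790 − 62.908·254.622459) / 2792.371848 = -16.525975
y = (-83.032·254.622459 − -630.443116·-107.466) / 2792.371848 = -31.834232

x=-16.526 y=-31.834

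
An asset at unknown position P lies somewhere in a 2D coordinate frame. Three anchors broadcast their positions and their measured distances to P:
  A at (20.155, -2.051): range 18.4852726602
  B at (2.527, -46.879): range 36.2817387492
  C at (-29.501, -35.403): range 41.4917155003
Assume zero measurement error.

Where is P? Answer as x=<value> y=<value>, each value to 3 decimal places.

eq1: (x − 20.155)² + (y + 2.051)² = 18.4852726602²
eq2: (x − 2.527)² + (y + 46.879)² = 36.2817387492²
eq3: (x + 29.501)² + (y + 35.403)² = 41.4917155003²
eq3−eq1, eq3−eq2 (x²,y² cancel):
  99.312·x + 66.704·y = -333.393634
  64.056·x − 22.952·y = 485.542848
det = 99.312·-22.952 − 66.704·64.056 = -6552.200448
x = (-333.393634·-22.952 − 66.704·485.542848) / -6552.200448 = 3.775159
y = (99.312·485.542848 − -333.393634·64.056) / -6552.200448 = -10.618737

x=3.775 y=-10.619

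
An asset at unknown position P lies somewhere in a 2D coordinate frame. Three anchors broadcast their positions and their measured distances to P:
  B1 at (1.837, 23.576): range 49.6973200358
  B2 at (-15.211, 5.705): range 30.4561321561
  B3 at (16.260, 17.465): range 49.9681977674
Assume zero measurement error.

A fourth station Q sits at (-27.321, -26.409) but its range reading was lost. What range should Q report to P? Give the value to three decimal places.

16.496

eq1: (x − 1.837)² + (y − 23.576)² = 49.6973200358²
eq2: (x + 15.211)² + (y − 5.705)² = 30.4561321561²
eq3: (x − 16.260)² + (y − 17.465)² = 49.9681977674²
eq1−eq3, eq1−eq2 (x²,y² cancel):
  28.846·x − 12.222·y = -16.785689
  -34.096·x − 35.742·y = 1246.966834
det = 28.846·-35.742 − -12.222·-34.096 = -1447.735044
x = (-16.785689·-35.742 − -12.222·1246.966834) / -1447.735044 = -10.941493
y = (28.846·1246.966834 − -16.785689·-34.096) / -1447.735044 = -24.450386
|P − Q| = √((-10.941493 − -27.321)² + (-24.450386 − -26.409)²) = 16.496194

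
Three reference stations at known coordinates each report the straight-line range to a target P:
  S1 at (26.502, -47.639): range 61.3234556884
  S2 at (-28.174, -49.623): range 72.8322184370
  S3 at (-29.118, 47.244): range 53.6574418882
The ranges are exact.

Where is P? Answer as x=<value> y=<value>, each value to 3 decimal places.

x=11.093 y=11.717

eq1: (x − 26.502)² + (y + 47.639)² = 61.3234556884²
eq2: (x + 28.174)² + (y + 49.623)² = 72.8322184370²
eq3: (x + 29.118)² + (y − 47.244)² = 53.6574418882²
eq3−eq2, eq3−eq1 (x²,y² cancel):
  1.888·x − 193.734·y = -2249.048027
  111.240·x − 189.766·y = -989.468283
det = 1.888·-189.766 − -193.734·111.240 = 21192.691952
x = (-2249.048027·-189.766 − -193.734·-989.468283) / 21192.691952 = 11.093409
y = (1.888·-989.468283 − -2249.048027·111.240) / 21192.691952 = 11.717057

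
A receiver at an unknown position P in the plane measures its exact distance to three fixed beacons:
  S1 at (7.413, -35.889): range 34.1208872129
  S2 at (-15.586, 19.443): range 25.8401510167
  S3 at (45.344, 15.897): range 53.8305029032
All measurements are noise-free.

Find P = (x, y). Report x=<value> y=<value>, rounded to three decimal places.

eq1: (x − 7.413)² + (y + 35.889)² = 34.1208872129²
eq2: (x + 15.586)² + (y − 19.443)² = 25.8401510167²
eq3: (x − 45.344)² + (y − 15.897)² = 53.8305029032²
eq1−eq2, eq1−eq3 (x²,y² cancel):
  -45.998·x + 110.664·y = -225.497705
  75.862·x + 103.572·y = -767.668044
det = -45.998·103.572 − 110.664·75.862 = -13159.297224
x = (-225.497705·103.572 − 110.664·-767.668044) / -13159.297224 = -4.680947
y = (-45.998·-767.668044 − -225.497705·75.862) / -13159.297224 = -3.983336

x=-4.681 y=-3.983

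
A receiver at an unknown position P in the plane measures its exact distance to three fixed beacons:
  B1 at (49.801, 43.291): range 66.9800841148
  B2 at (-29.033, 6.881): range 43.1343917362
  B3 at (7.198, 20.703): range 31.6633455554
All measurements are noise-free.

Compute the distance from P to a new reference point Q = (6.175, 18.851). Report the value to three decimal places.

29.945

eq1: (x − 49.801)² + (y − 43.291)² = 66.9800841148²
eq2: (x + 29.033)² + (y − 6.881)² = 43.1343917362²
eq3: (x − 7.198)² + (y − 20.703)² = 31.6633455554²
eq2−eq3, eq2−eq1 (x²,y² cancel):
  72.462·x + 27.644·y = 448.170462
  157.668·x + 72.820·y = 838.231114
det = 72.462·72.820 − 27.644·157.668 = 918.108648
x = (448.170462·72.820 − 27.644·838.231114) / 918.108648 = 10.307835
y = (72.462·838.231114 − 448.170462·157.668) / 918.108648 = -10.807258
|P − Q| = √((10.307835 − 6.175)² + (-10.807258 − 18.851)²) = 29.944826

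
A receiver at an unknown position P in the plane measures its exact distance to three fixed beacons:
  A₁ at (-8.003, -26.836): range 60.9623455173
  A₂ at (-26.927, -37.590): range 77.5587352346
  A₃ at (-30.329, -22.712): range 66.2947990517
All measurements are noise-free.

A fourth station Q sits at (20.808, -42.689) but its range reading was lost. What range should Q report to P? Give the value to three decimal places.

eq1: (x + 8.003)² + (y + 26.836)² = 60.9623455173²
eq2: (x + 26.927)² + (y + 37.590)² = 77.5587352346²
eq3: (x + 30.329)² + (y + 22.712)² = 66.2947990517²
eq1−eq3, eq1−eq2 (x²,y² cancel):
  -44.652·x + 8.248·y = -27.128530
  -37.848·x − 21.508·y = -945.097316
det = -44.652·-21.508 − 8.248·-37.848 = 1272.545520
x = (-27.128530·-21.508 − 8.248·-945.097316) / 1272.545520 = 6.584160
y = (-44.652·-945.097316 − -27.128530·-37.848) / 1272.545520 = 32.355404
|P − Q| = √((6.584160 − 20.808)² + (32.355404 − -42.689)²) = 76.380496

76.380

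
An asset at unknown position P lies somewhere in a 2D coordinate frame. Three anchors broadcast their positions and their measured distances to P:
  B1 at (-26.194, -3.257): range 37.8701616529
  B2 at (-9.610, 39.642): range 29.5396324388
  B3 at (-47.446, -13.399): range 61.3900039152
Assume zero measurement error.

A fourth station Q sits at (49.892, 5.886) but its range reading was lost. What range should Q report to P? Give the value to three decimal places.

eq1: (x + 26.194)² + (y + 3.257)² = 37.8701616529²
eq2: (x + 9.610)² + (y − 39.642)² = 29.5396324388²
eq3: (x + 47.446)² + (y + 13.399)² = 61.3900039152²
eq2−eq1, eq2−eq3 (x²,y² cancel):
  -33.168·x − 85.798·y = -1528.665838
  -75.672·x − 106.082·y = -2129.326843
det = -33.168·-106.082 − -85.798·-75.672 = -2973.978480
x = (-1528.665838·-106.082 − -85.798·-2129.326843) / -2973.978480 = 6.902557
y = (-33.168·-2129.326843 − -1528.665838·-75.672) / -2973.978480 = 15.148626
|P − Q| = √((6.902557 − 49.892)² + (15.148626 − 5.886)²) = 43.975999

43.976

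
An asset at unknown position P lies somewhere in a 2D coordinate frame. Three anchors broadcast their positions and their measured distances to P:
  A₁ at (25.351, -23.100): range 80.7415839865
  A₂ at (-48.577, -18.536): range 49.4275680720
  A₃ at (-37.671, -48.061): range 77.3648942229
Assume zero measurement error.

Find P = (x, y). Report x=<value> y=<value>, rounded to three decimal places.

x=-36.088 y=29.288

eq1: (x − 25.351)² + (y + 23.100)² = 80.7415839865²
eq2: (x + 48.577)² + (y + 18.536)² = 49.4275680720²
eq3: (x + 37.671)² + (y + 48.061)² = 77.3648942229²
eq1−eq3, eq1−eq2 (x²,y² cancel):
  -126.044·x − 49.922·y = 3086.557288
  -147.856·x + 9.128·y = 5603.143923
det = -126.044·9.128 − -49.922·-147.856 = -8531.796864
x = (3086.557288·9.128 − -49.922·5603.143923) / -8531.796864 = -36.087855
y = (-126.044·5603.143923 − 3086.557288·-147.856) / -8531.796864 = 29.287694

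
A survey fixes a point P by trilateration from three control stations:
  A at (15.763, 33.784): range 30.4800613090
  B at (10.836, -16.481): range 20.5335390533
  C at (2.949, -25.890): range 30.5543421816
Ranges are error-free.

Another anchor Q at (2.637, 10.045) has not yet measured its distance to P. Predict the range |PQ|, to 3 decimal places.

eq1: (x − 15.763)² + (y − 33.784)² = 30.4800613090²
eq2: (x − 10.836)² + (y + 16.481)² = 20.5335390533²
eq3: (x − 2.949)² + (y + 25.890)² = 30.5543421816²
eq2−eq3, eq2−eq1 (x²,y² cancel):
  -15.774·x − 18.818·y = -221.995156
  9.854·x + 100.530·y = 493.380657
det = -15.774·100.530 − -18.818·9.854 = -1400.327648
x = (-221.995156·100.530 − -18.818·493.380657) / -1400.327648 = 9.306919
y = (-15.774·493.380657 − -221.995156·9.854) / -1400.327648 = 3.995526
|P − Q| = √((9.306919 − 2.637)² + (3.995526 − 10.045)²) = 9.004663

9.005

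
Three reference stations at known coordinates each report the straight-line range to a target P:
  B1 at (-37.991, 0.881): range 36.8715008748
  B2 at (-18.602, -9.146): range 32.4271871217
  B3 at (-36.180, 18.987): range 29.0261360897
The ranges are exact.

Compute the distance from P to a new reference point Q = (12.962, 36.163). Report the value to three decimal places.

eq1: (x + 37.991)² + (y − 0.881)² = 36.8715008748²
eq2: (x + 18.602)² + (y + 9.146)² = 32.4271871217²
eq3: (x + 36.180)² + (y − 18.987)² = 29.0261360897²
eq3−eq2, eq3−eq1 (x²,y² cancel):
  35.156·x − 56.266·y = -1448.820737
  -3.622·x − 36.212·y = -742.397327
det = 35.156·-36.212 − -56.266·-3.622 = -1476.864524
x = (-1448.820737·-36.212 − -56.266·-742.397327) / -1476.864524 = -7.240318
y = (35.156·-742.397327 − -1448.820737·-3.622) / -1476.864524 = 21.225609
|P − Q| = √((-7.240318 − 12.962)² + (21.225609 − 36.163)²) = 25.124874

25.125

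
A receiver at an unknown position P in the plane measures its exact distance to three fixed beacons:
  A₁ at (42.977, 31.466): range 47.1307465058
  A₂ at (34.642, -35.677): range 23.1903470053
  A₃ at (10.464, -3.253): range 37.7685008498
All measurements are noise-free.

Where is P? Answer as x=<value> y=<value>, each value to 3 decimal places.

x=46.172 y=-15.556

eq1: (x − 42.977)² + (y − 31.466)² = 47.1307465058²
eq2: (x − 34.642)² + (y + 35.677)² = 23.1903470053²
eq3: (x − 10.464)² + (y + 3.253)² = 37.7685008498²
eq2−eq1, eq2−eq3 (x²,y² cancel):
  16.670·x + 134.286·y = -1319.299880
  -48.356·x + 64.848·y = -3241.506650
det = 16.670·64.848 − 134.286·-48.356 = 7574.549976
x = (-1319.299880·64.848 − 134.286·-3241.506650) / 7574.549976 = 46.172380
y = (16.670·-3241.506650 − -1319.299880·-48.356) / 7574.549976 = -15.556301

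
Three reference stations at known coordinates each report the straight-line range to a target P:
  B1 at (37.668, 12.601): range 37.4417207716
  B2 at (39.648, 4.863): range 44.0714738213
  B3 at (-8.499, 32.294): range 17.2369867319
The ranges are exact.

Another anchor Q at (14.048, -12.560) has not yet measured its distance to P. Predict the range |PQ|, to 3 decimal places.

48.791

eq1: (x − 37.668)² + (y − 12.601)² = 37.4417207716²
eq2: (x − 39.648)² + (y − 4.863)² = 44.0714738213²
eq3: (x + 8.499)² + (y − 32.294)² = 17.2369867319²
eq3−eq1, eq3−eq2 (x²,y² cancel):
  92.334·x − 39.386·y = -642.240755
  96.294·x − 54.862·y = -1164.703857
det = 92.334·-54.862 − -39.386·96.294 = -1272.992424
x = (-642.240755·-54.862 − -39.386·-1164.703857) / -1272.992424 = 8.357013
y = (92.334·-1164.703857 − -642.240755·96.294) / -1272.992424 = 35.897963
|P − Q| = √((8.357013 − 14.048)² + (35.897963 − -12.560)²) = 48.790998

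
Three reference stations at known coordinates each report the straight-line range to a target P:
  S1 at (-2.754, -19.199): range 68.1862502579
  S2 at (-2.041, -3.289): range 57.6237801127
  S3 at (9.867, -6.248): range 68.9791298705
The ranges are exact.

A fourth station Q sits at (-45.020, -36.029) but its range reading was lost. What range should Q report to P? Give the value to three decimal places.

68.588

eq1: (x + 2.754)² + (y + 19.199)² = 68.1862502579²
eq2: (x + 2.041)² + (y + 3.289)² = 57.6237801127²
eq3: (x − 9.867)² + (y + 6.248)² = 68.9791298705²
eq2−eq1, eq2−eq3 (x²,y² cancel):
  -1.426·x − 31.820·y = -967.661775
  23.816·x − 5.918·y = -1316.208332
det = -1.426·-5.918 − -31.820·23.816 = 766.264188
x = (-967.661775·-5.918 − -31.820·-1316.208332) / 766.264188 = -47.183631
y = (-1.426·-1316.208332 − -967.661775·23.816) / 766.264188 = 32.525004
|P − Q| = √((-47.183631 − -45.020)² + (32.525004 − -36.029)²) = 68.588139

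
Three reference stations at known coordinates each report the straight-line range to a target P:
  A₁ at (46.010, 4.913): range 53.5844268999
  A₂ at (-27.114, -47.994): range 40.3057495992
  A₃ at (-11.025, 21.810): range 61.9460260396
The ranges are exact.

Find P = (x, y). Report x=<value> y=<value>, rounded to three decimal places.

eq1: (x − 46.010)² + (y − 4.913)² = 53.5844268999²
eq2: (x + 27.114)² + (y + 47.994)² = 40.3057495992²
eq3: (x + 11.025)² + (y − 21.810)² = 61.9460260396²
eq2−eq1, eq2−eq3 (x²,y² cancel):
  146.248·x + 105.814·y = -2144.272718
  32.178·x + 139.608·y = -4654.122998
det = 146.248·139.608 − 105.814·32.178 = 17012.507892
x = (-2144.272718·139.608 − 105.814·-4654.122998) / 17012.507892 = 11.351280
y = (146.248·-4654.122998 − -2144.272718·32.178) / 17012.507892 = -35.953416

x=11.351 y=-35.953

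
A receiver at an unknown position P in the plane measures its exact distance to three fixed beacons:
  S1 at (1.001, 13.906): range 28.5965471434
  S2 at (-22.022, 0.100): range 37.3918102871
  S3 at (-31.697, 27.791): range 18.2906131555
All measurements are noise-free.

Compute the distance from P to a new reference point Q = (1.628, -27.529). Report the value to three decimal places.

eq1: (x − 1.001)² + (y − 13.906)² = 28.5965471434²
eq2: (x + 22.022)² + (y − 0.100)² = 37.3918102871²
eq3: (x + 31.697)² + (y − 27.791)² = 18.2906131555²
eq3−eq1, eq3−eq2 (x²,y² cancel):
  65.396·x − 27.770·y = -2065.876632
  19.350·x − 55.382·y = -2355.661953
det = 65.396·-55.382 − -27.770·19.350 = -3084.411772
x = (-2065.876632·-55.382 − -27.770·-2355.661953) / -3084.411772 = -15.884924
y = (65.396·-2355.661953 − -2065.876632·19.350) / -3084.411772 = 36.984736
|P − Q| = √((-15.884924 − 1.628)² + (36.984736 − -27.529)²) = 66.848521

66.849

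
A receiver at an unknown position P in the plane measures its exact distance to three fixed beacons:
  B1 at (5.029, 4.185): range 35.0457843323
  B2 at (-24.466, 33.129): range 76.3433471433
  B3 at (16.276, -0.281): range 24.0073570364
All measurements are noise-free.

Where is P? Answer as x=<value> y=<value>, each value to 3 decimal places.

eq1: (x − 5.029)² + (y − 4.185)² = 35.0457843323²
eq2: (x + 24.466)² + (y − 33.129)² = 76.3433471433²
eq3: (x − 16.276)² + (y + 0.281)² = 24.0073570364²
eq2−eq1, eq2−eq3 (x²,y² cancel):
  58.990·x − 57.888·y = 2946.788923
  81.484·x − 66.820·y = 3820.824801
det = 58.990·-66.820 − -57.888·81.484 = 775.233992
x = (2946.788923·-66.820 − -57.888·3820.824801) / 775.233992 = 31.313733
y = (58.990·3820.824801 − 2946.788923·81.484) / 775.233992 = -18.995160

x=31.314 y=-18.995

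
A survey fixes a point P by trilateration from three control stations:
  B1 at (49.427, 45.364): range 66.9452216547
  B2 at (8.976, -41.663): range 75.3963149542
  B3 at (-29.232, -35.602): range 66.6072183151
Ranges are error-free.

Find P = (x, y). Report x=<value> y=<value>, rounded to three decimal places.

x=-15.636 y=29.603

eq1: (x − 49.427)² + (y − 45.364)² = 66.9452216547²
eq2: (x − 8.976)² + (y + 41.663)² = 75.3963149542²
eq3: (x + 29.232)² + (y + 35.602)² = 66.6072183151²
eq1−eq2, eq1−eq3 (x²,y² cancel):
  -80.902·x − 174.054·y = -3887.488286
  -157.318·x − 161.932·y = -2333.767426
det = -80.902·-161.932 − -174.054·-157.318 = -14281.204508
x = (-3887.488286·-161.932 − -174.054·-2333.767426) / -14281.204508 = -15.636440
y = (-80.902·-2333.767426 − -3887.488286·-157.318) / -14281.204508 = 29.602925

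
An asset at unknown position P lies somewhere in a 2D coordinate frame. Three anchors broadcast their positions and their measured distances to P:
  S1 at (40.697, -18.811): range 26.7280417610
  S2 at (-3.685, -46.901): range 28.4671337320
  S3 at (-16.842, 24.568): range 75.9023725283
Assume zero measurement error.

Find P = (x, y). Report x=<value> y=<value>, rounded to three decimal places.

x=23.811 y=-39.530

eq1: (x − 40.697)² + (y + 18.811)² = 26.7280417610²
eq2: (x + 3.685)² + (y + 46.901)² = 28.4671337320²
eq3: (x + 16.842)² + (y − 24.568)² = 75.9023725283²
eq1−eq3, eq1−eq2 (x²,y² cancel):
  -115.078·x + 86.758·y = -6169.641881
  -88.764·x − 56.180·y = 107.194009
det = -115.078·-56.180 − 86.758·-88.764 = 14166.069152
x = (-6169.641881·-56.180 − 86.758·107.194009) / 14166.069152 = 23.811160
y = (-115.078·107.194009 − -6169.641881·-88.764) / 14166.069152 = -39.529509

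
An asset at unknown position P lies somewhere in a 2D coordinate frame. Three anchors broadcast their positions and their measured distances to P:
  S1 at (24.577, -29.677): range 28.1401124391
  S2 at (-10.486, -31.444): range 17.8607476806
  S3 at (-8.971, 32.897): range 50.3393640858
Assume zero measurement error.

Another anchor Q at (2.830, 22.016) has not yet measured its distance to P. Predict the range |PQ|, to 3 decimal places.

eq1: (x − 24.577)² + (y + 29.677)² = 28.1401124391²
eq2: (x + 10.486)² + (y + 31.444)² = 17.8607476806²
eq3: (x + 8.971)² + (y − 32.897)² = 50.3393640858²
eq1−eq2, eq1−eq3 (x²,y² cancel):
  -70.126·x − 3.534·y = 86.787694
  -67.096·x + 125.148·y = -2064.247456
det = -70.126·125.148 − -3.534·-67.096 = -9013.245912
x = (86.787694·125.148 − -3.534·-2064.247456) / -9013.245912 = -0.395668
y = (-70.126·-2064.247456 − 86.787694·-67.096) / -9013.245912 = -16.706581
|P − Q| = √((-0.395668 − 2.830)² + (-16.706581 − 22.016)²) = 38.856701

38.857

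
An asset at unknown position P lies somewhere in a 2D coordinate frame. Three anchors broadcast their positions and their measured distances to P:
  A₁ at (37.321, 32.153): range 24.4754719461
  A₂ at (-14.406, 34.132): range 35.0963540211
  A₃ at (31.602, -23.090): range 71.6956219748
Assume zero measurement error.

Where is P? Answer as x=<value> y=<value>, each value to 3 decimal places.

x=18.116 y=47.326

eq1: (x − 37.321)² + (y − 32.153)² = 24.4754719461²
eq2: (x + 14.406)² + (y − 34.132)² = 35.0963540211²
eq3: (x − 31.602)² + (y + 23.090)² = 71.6956219748²
eq2−eq1, eq2−eq3 (x²,y² cancel):
  103.454·x − 3.958·y = 1686.851529
  92.016·x − 114.444·y = -3749.199901
det = 103.454·-114.444 − -3.958·92.016 = -11475.490248
x = (1686.851529·-114.444 − -3.958·-3749.199901) / -11475.490248 = 18.115947
y = (103.454·-3749.199901 − 1686.851529·92.016) / -11475.490248 = 47.325826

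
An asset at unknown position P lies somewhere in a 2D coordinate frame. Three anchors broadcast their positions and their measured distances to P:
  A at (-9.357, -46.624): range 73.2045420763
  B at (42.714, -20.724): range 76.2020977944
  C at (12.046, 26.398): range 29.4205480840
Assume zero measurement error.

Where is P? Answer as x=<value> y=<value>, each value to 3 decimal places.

eq1: (x + 9.357)² + (y + 46.624)² = 73.2045420763²
eq2: (x − 42.714)² + (y + 20.724)² = 76.2020977944²
eq3: (x − 12.046)² + (y − 26.398)² = 29.4205480840²
eq2−eq3, eq2−eq1 (x²,y² cancel):
  -61.336·x + 94.244·y = 3529.181607
  -104.142·x − 51.800·y = 455.235581
det = -61.336·-51.800 − 94.244·-104.142 = 12991.963448
x = (3529.181607·-51.800 − 94.244·455.235581) / 12991.963448 = -17.373419
y = (-61.336·455.235581 − 3529.181607·-104.142) / 12991.963448 = 26.140291

x=-17.373 y=26.140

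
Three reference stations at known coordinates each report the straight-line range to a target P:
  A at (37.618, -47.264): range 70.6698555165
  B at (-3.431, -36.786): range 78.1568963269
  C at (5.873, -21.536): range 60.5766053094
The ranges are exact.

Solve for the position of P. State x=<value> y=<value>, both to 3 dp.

x=47.201 y=22.753

eq1: (x − 37.618)² + (y + 47.264)² = 70.6698555165²
eq2: (x + 3.431)² + (y + 36.786)² = 78.1568963269²
eq3: (x − 5.873)² + (y + 21.536)² = 60.5766053094²
eq3−eq2, eq3−eq1 (x²,y² cancel):
  -18.608·x − 30.500·y = -1572.285201
  63.490·x − 51.456·y = 1826.004827
det = -18.608·-51.456 − -30.500·63.490 = 2893.938248
x = (-1572.285201·-51.456 − -30.500·1826.004827) / 2893.938248 = 47.200957
y = (-18.608·1826.004827 − -1572.285201·63.490) / 2893.938248 = 22.753108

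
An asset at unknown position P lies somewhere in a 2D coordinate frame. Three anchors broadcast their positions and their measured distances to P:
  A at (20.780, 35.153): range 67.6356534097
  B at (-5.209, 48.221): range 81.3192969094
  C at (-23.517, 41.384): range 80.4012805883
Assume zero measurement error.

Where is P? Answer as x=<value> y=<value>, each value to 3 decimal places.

eq1: (x − 20.780)² + (y − 35.153)² = 67.6356534097²
eq2: (x + 5.209)² + (y − 48.221)² = 81.3192969094²
eq3: (x + 23.517)² + (y − 41.384)² = 80.4012805883²
eq1−eq2, eq1−eq3 (x²,y² cancel):
  -51.978·x + 26.136·y = -1353.389725
  -88.594·x + 12.462·y = -1291.641372
det = -51.978·12.462 − 26.136·-88.594 = 1667.742948
x = (-1353.389725·12.462 − 26.136·-1291.641372) / 1667.742948 = 10.128897
y = (-51.978·-1291.641372 − -1353.389725·-88.594) / 1667.742948 = -31.638733

x=10.129 y=-31.639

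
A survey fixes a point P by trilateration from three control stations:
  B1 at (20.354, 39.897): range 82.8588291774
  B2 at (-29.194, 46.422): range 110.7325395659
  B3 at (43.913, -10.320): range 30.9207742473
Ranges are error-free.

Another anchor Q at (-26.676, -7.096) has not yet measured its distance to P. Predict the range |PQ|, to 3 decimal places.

73.813

eq1: (x − 20.354)² + (y − 39.897)² = 82.8588291774²
eq2: (x + 29.194)² + (y − 46.422)² = 110.7325395659²
eq3: (x − 43.913)² + (y + 10.320)² = 30.9207742473²
eq1−eq3, eq1−eq2 (x²,y² cancel):
  47.118·x − 100.434·y = 5938.289337
  -99.096·x + 13.050·y = -4394.873951
det = 47.118·13.050 − -100.434·-99.096 = -9337.717764
x = (5938.289337·13.050 − -100.434·-4394.873951) / -9337.717764 = 38.970989
y = (47.118·-4394.873951 − 5938.289337·-99.096) / -9337.717764 = -40.843283
|P − Q| = √((38.970989 − -26.676)² + (-40.843283 − -7.096)²) = 73.813320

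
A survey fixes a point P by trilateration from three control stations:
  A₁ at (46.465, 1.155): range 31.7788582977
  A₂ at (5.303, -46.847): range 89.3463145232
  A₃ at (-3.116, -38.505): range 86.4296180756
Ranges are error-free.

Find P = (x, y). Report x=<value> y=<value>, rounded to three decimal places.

x=45.551 y=32.921

eq1: (x − 46.465)² + (y − 1.155)² = 31.7788582977²
eq2: (x − 5.303)² + (y + 46.847)² = 89.3463145232²
eq3: (x + 3.116)² + (y + 38.505)² = 86.4296180756²
eq3−eq2, eq3−eq1 (x²,y² cancel):
  16.838·x − 16.684·y = 217.733699
  99.162·x + 79.320·y = 7128.168815
det = 16.838·79.320 − -16.684·99.162 = 2990.008968
x = (217.733699·79.320 − -16.684·7128.168815) / 2990.008968 = 45.550701
y = (16.838·7128.168815 − 217.733699·99.162) / 2990.008968 = 32.920703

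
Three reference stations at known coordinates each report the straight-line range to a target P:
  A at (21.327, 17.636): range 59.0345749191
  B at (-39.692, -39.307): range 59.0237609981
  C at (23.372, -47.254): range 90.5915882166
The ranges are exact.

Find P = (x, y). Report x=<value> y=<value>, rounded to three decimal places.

x=-37.672 y=19.682

eq1: (x − 21.327)² + (y − 17.636)² = 59.0345749191²
eq2: (x + 39.692)² + (y + 39.307)² = 59.0237609981²
eq3: (x − 23.372)² + (y + 47.254)² = 90.5915882166²
eq2−eq1, eq2−eq3 (x²,y² cancel):
  122.038·x + 113.886·y = -2355.902362
  126.128·x − 15.894·y = -5064.335706
det = 122.038·-15.894 − 113.886·126.128 = -16303.885380
x = (-2355.902362·-15.894 − 113.886·-5064.335706) / -16303.885380 = -37.672103
y = (122.038·-5064.335706 − -2355.902362·126.128) / -16303.885380 = 19.682189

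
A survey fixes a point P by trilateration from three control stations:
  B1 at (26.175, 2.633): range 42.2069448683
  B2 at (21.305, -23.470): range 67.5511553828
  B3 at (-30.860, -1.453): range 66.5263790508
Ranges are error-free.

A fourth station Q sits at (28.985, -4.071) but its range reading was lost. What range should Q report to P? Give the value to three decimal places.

eq1: (x − 26.175)² + (y − 2.633)² = 42.2069448683²
eq2: (x − 21.305)² + (y + 23.470)² = 67.5511553828²
eq3: (x + 30.860)² + (y + 1.453)² = 66.5263790508²
eq3−eq2, eq3−eq1 (x²,y² cancel):
  104.330·x − 44.034·y = -87.106368
  114.070·x + 8.172·y = 2381.945419
det = 104.330·8.172 − -44.034·114.070 = 5875.543140
x = (-87.106368·8.172 − -44.034·2381.945419) / 5875.543140 = 17.730233
y = (104.330·2381.945419 − -87.106368·114.070) / 5875.543140 = 43.986502
|P − Q| = √((17.730233 − 28.985)² + (43.986502 − -4.071)²) = 49.357808

49.358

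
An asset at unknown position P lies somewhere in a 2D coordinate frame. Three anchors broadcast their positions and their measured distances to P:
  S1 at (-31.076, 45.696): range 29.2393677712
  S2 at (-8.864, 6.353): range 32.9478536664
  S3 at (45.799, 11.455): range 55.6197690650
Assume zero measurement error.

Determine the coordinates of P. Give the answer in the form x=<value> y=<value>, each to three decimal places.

x=-2.682 y=38.716

eq1: (x + 31.076)² + (y − 45.696)² = 29.2393677712²
eq2: (x + 8.864)² + (y − 6.353)² = 32.9478536664²
eq3: (x − 45.799)² + (y − 11.455)² = 55.6197690650²
eq2−eq1, eq2−eq3 (x²,y² cancel):
  -44.424·x + 78.686·y = 3165.531521
  109.326·x + 10.204·y = 101.836671
det = -44.424·10.204 − 78.686·109.326 = -9055.728132
x = (3165.531521·10.204 − 78.686·101.836671) / -9055.728132 = -2.682055
y = (-44.424·101.836671 − 3165.531521·109.326) / -9055.728132 = 38.715704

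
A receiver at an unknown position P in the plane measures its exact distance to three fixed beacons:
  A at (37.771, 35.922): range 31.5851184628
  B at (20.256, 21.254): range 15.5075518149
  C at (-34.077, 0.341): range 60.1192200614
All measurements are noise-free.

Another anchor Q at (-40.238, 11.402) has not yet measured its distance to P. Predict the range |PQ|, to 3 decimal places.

eq1: (x − 37.771)² + (y − 35.922)² = 31.5851184628²
eq2: (x − 20.256)² + (y − 21.254)² = 15.5075518149²
eq3: (x + 34.077)² + (y − 0.341)² = 60.1192200614²
eq2−eq3, eq2−eq1 (x²,y² cancel):
  -108.666·x − 41.826·y = -3074.516300
  35.030·x + 29.336·y = 1097.864928
det = -108.666·29.336 − -41.826·35.030 = -1722.660996
x = (-3074.516300·29.336 − -41.826·1097.864928) / -1722.660996 = 25.701349
y = (-108.666·1097.864928 − -3074.516300·35.030) / -1722.660996 = 6.733933
|P − Q| = √((25.701349 − -40.238)² + (6.733933 − 11.402)²) = 66.104377

66.104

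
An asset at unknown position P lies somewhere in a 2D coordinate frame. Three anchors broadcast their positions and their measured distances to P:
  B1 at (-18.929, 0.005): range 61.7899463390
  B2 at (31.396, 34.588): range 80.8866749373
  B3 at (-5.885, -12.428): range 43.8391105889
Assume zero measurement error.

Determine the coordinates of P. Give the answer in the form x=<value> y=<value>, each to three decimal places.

x=22.530 y=-45.811

eq1: (x + 18.929)² + (y − 0.005)² = 61.7899463390²
eq2: (x − 31.396)² + (y − 34.588)² = 80.8866749373²
eq3: (x + 5.885)² + (y + 12.428)² = 43.8391105889²
eq3−eq2, eq3−eq1 (x²,y² cancel):
  74.562·x + 94.032·y = -2627.836414
  -26.088·x + 24.866·y = -1726.911194
det = 74.562·24.866 − 94.032·-26.088 = 4307.165508
x = (-2627.836414·24.866 − 94.032·-1726.911194) / 4307.165508 = 22.530161
y = (74.562·-1726.911194 − -2627.836414·-26.088) / 4307.165508 = -45.811323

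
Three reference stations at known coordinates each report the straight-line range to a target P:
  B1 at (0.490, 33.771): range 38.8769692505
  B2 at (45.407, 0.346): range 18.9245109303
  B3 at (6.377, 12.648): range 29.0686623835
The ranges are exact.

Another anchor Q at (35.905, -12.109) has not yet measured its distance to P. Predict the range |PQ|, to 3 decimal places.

28.410

eq1: (x − 0.490)² + (y − 33.771)² = 38.8769692505²
eq2: (x − 45.407)² + (y − 0.346)² = 18.9245109303²
eq3: (x − 6.377)² + (y − 12.648)² = 29.0686623835²
eq1−eq2, eq1−eq3 (x²,y² cancel):
  89.834·x − 66.850·y = 2074.476448
  11.774·x − 42.246·y = -273.650903
det = 89.834·-42.246 − -66.850·11.774 = -3008.035264
x = (2074.476448·-42.246 − -66.850·-273.650903) / -3008.035264 = 35.216308
y = (89.834·-273.650903 − 2074.476448·11.774) / -3008.035264 = 16.292376
|P − Q| = √((35.216308 − 35.905)² + (16.292376 − -12.109)²) = 28.409724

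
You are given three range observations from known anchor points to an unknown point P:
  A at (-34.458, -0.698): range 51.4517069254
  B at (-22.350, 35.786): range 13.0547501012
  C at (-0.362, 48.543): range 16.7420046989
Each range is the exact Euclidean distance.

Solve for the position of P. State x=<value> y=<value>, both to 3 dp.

x=-17.084 y=47.732

eq1: (x + 34.458)² + (y + 0.698)² = 51.4517069254²
eq2: (x + 22.350)² + (y − 35.786)² = 13.0547501012²
eq3: (x + 0.362)² + (y − 48.543)² = 16.7420046989²
eq1−eq2, eq1−eq3 (x²,y² cancel):
  24.216·x + 72.968·y = 3069.170973
  68.192·x + 98.482·y = 3535.696349
det = 24.216·98.482 − 72.968·68.192 = -2590.993744
x = (3069.170973·98.482 − 72.968·3535.696349) / -2590.993744 = -17.084335
y = (24.216·3535.696349 − 3069.170973·68.192) / -2590.993744 = 47.731680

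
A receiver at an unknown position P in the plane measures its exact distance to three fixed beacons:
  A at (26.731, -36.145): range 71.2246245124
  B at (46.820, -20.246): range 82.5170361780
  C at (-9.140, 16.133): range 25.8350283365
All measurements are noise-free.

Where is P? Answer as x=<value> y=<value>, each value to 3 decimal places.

eq1: (x − 26.731)² + (y + 36.145)² = 71.2246245124²
eq2: (x − 46.820)² + (y + 20.246)² = 82.5170361780²
eq3: (x + 9.140)² + (y − 16.133)² = 25.8350283365²
eq3−eq2, eq3−eq1 (x²,y² cancel):
  111.920·x − 72.758·y = -3883.412943
  71.742·x − 104.556·y = -2728.304351
det = 111.920·-104.556 − -72.758·71.742 = -6482.103084
x = (-3883.412943·-104.556 − -72.758·-2728.304351) / -6482.103084 = -32.015559
y = (111.920·-2728.304351 − -3883.412943·71.742) / -6482.103084 = 4.126440

x=-32.016 y=4.126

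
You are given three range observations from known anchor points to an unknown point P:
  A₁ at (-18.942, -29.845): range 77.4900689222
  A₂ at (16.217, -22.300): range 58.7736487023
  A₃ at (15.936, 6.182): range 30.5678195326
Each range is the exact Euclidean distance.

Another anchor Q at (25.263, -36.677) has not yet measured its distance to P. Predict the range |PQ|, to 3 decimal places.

eq1: (x + 18.942)² + (y + 29.845)² = 77.4900689222²
eq2: (x − 16.217)² + (y + 22.300)² = 58.7736487023²
eq3: (x − 15.936)² + (y − 6.182)² = 30.5678195326²
eq3−eq1, eq3−eq2 (x²,y² cancel):
  -69.756·x − 72.054·y = -4112.969022
  0.562·x − 56.964·y = -2051.842322
det = -69.756·-56.964 − -72.054·0.562 = 4014.075132
x = (-4112.969022·-56.964 − -72.054·-2051.842322) / 4014.075132 = 21.536149
y = (-69.756·-2051.842322 − -4112.969022·0.562) / 4014.075132 = 36.232456
|P − Q| = √((21.536149 − 25.263)² + (36.232456 − -36.677)²) = 73.004645

73.005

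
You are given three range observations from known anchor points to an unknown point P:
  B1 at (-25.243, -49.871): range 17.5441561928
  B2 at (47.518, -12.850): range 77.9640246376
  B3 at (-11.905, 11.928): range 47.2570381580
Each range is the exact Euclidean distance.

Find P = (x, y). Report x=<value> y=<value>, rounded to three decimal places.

eq1: (x + 25.243)² + (y + 49.871)² = 17.5441561928²
eq2: (x − 47.518)² + (y + 12.850)² = 77.9640246376²
eq3: (x + 11.905)² + (y − 11.928)² = 47.2570381580²
eq2−eq3, eq2−eq1 (x²,y² cancel):
  -118.846·x + 49.556·y = 1706.084867
  -145.522·x − 74.042·y = 6471.834587
det = -118.846·-74.042 − 49.556·-145.522 = 16011.083764
x = (1706.084867·-74.042 − 49.556·6471.834587) / 16011.083764 = -27.920669
y = (-118.846·6471.834587 − 1706.084867·-145.522) / 16011.083764 = -32.532387

x=-27.921 y=-32.532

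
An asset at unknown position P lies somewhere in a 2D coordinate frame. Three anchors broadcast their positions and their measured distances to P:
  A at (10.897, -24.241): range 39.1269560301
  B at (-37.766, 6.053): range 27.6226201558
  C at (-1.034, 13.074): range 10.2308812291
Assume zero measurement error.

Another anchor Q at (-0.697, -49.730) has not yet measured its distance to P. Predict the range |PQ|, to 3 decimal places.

59.177

eq1: (x − 10.897)² + (y + 24.241)² = 39.1269560301²
eq2: (x + 37.766)² + (y − 6.053)² = 27.6226201558²
eq3: (x + 1.034)² + (y − 13.074)² = 10.2308812291²
eq3−eq1, eq3−eq2 (x²,y² cancel):
  23.862·x − 74.630·y = -891.875699
  -73.464·x − 14.042·y = 632.572719
det = 23.862·-14.042 − -74.630·-73.464 = -5817.688524
x = (-891.875699·-14.042 − -74.630·632.572719) / -5817.688524 = -10.267415
y = (23.862·632.572719 − -891.875699·-73.464) / -5817.688524 = 8.667756
|P − Q| = √((-10.267415 − -0.697)² + (8.667756 − -49.730)²) = 59.176776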